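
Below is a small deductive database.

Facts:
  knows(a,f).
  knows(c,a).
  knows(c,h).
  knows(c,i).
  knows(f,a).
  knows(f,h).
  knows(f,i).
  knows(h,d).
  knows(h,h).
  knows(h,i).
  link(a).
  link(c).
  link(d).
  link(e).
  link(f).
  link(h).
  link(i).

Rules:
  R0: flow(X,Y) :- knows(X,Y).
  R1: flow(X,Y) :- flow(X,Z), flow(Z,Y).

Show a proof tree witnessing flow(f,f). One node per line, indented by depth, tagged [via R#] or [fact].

flow(f,f)  [via R1]
  flow(f,a)  [via R0]
    knows(f,a)  [fact]
  flow(a,f)  [via R0]
    knows(a,f)  [fact]

round 1: derive flow(a,f) via R0 from knows(a,f)
round 1: derive flow(c,a) via R0 from knows(c,a)
round 1: derive flow(c,h) via R0 from knows(c,h)
round 1: derive flow(c,i) via R0 from knows(c,i)
round 1: derive flow(f,a) via R0 from knows(f,a)
round 1: derive flow(f,h) via R0 from knows(f,h)
round 1: derive flow(f,i) via R0 from knows(f,i)
round 1: derive flow(h,d) via R0 from knows(h,d)
round 1: derive flow(h,h) via R0 from knows(h,h)
round 1: derive flow(h,i) via R0 from knows(h,i)
round 2: derive flow(a,a) via R1 from flow(a,f), flow(f,a)
round 2: derive flow(a,h) via R1 from flow(a,f), flow(f,h)
round 2: derive flow(a,i) via R1 from flow(a,f), flow(f,i)
round 2: derive flow(c,d) via R1 from flow(c,h), flow(h,d)
round 2: derive flow(c,f) via R1 from flow(c,a), flow(a,f)
round 2: derive flow(f,d) via R1 from flow(f,h), flow(h,d)
round 2: derive flow(f,f) via R1 from flow(f,a), flow(a,f)
round 3: derive flow(a,d) via R1 from flow(a,f), flow(f,d)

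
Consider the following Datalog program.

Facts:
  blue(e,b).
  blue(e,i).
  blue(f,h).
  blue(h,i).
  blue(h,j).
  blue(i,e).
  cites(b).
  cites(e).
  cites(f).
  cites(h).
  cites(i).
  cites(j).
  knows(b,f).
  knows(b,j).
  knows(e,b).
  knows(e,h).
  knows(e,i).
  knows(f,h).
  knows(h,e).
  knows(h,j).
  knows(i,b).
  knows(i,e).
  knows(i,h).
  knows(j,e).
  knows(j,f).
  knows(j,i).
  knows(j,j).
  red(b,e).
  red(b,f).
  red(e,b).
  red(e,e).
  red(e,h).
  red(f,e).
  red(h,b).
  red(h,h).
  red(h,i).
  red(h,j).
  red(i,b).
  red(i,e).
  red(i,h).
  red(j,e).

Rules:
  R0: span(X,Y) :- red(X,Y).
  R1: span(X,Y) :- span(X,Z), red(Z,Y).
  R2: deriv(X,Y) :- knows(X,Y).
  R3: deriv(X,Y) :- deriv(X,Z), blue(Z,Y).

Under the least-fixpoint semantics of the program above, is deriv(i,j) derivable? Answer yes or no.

yes

round 1: derive deriv(b,f) via R2 from knows(b,f)
round 1: derive deriv(b,j) via R2 from knows(b,j)
round 1: derive deriv(e,b) via R2 from knows(e,b)
round 1: derive deriv(e,h) via R2 from knows(e,h)
round 1: derive deriv(e,i) via R2 from knows(e,i)
round 1: derive deriv(f,h) via R2 from knows(f,h)
round 1: derive deriv(h,e) via R2 from knows(h,e)
round 1: derive deriv(h,j) via R2 from knows(h,j)
round 1: derive deriv(i,b) via R2 from knows(i,b)
round 1: derive deriv(i,e) via R2 from knows(i,e)
round 1: derive deriv(i,h) via R2 from knows(i,h)
round 1: derive deriv(j,e) via R2 from knows(j,e)
round 1: derive deriv(j,f) via R2 from knows(j,f)
round 1: derive deriv(j,i) via R2 from knows(j,i)
round 1: derive deriv(j,j) via R2 from knows(j,j)
round 2: derive deriv(b,h) via R3 from deriv(b,f), blue(f,h)
round 2: derive deriv(e,e) via R3 from deriv(e,i), blue(i,e)
round 2: derive deriv(e,j) via R3 from deriv(e,h), blue(h,j)
round 2: derive deriv(f,i) via R3 from deriv(f,h), blue(h,i)
round 2: derive deriv(f,j) via R3 from deriv(f,h), blue(h,j)
round 2: derive deriv(h,b) via R3 from deriv(h,e), blue(e,b)
round 2: derive deriv(h,i) via R3 from deriv(h,e), blue(e,i)
round 2: derive deriv(i,i) via R3 from deriv(i,e), blue(e,i)
round 2: derive deriv(i,j) via R3 from deriv(i,h), blue(h,j)
round 2: derive deriv(j,b) via R3 from deriv(j,e), blue(e,b)
round 2: derive deriv(j,h) via R3 from deriv(j,f), blue(f,h)
round 3: derive deriv(b,i) via R3 from deriv(b,h), blue(h,i)
round 3: derive deriv(f,e) via R3 from deriv(f,i), blue(i,e)
round 4: derive deriv(b,e) via R3 from deriv(b,i), blue(i,e)
round 4: derive deriv(f,b) via R3 from deriv(f,e), blue(e,b)
round 5: derive deriv(b,b) via R3 from deriv(b,e), blue(e,b)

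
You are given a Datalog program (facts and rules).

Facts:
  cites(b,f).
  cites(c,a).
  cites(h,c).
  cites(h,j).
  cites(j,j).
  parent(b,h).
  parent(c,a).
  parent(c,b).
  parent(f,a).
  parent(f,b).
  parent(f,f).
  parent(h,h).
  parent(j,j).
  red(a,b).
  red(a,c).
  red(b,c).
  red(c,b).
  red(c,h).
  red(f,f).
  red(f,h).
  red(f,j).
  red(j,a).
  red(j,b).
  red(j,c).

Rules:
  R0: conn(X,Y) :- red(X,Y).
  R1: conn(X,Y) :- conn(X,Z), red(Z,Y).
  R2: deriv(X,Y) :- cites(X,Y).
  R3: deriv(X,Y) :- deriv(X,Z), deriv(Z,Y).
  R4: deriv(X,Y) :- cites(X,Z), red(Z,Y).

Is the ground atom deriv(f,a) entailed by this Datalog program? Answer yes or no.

no

round 1: derive deriv(b,f) via R2 from cites(b,f)
round 1: derive deriv(c,a) via R2 from cites(c,a)
round 1: derive deriv(h,c) via R2 from cites(h,c)
round 1: derive deriv(h,j) via R2 from cites(h,j)
round 1: derive deriv(j,j) via R2 from cites(j,j)
round 1: derive deriv(b,h) via R4 from cites(b,f), red(f,h)
round 1: derive deriv(b,j) via R4 from cites(b,f), red(f,j)
round 1: derive deriv(c,b) via R4 from cites(c,a), red(a,b)
round 1: derive deriv(c,c) via R4 from cites(c,a), red(a,c)
round 1: derive deriv(h,a) via R4 from cites(h,j), red(j,a)
round 1: derive deriv(h,b) via R4 from cites(h,c), red(c,b)
round 1: derive deriv(h,h) via R4 from cites(h,c), red(c,h)
round 1: derive deriv(j,a) via R4 from cites(j,j), red(j,a)
round 1: derive deriv(j,b) via R4 from cites(j,j), red(j,b)
round 1: derive deriv(j,c) via R4 from cites(j,j), red(j,c)
round 2: derive deriv(b,a) via R3 from deriv(b,h), deriv(h,a)
round 2: derive deriv(b,b) via R3 from deriv(b,h), deriv(h,b)
round 2: derive deriv(b,c) via R3 from deriv(b,h), deriv(h,c)
round 2: derive deriv(c,f) via R3 from deriv(c,b), deriv(b,f)
round 2: derive deriv(c,h) via R3 from deriv(c,b), deriv(b,h)
round 2: derive deriv(c,j) via R3 from deriv(c,b), deriv(b,j)
round 2: derive deriv(h,f) via R3 from deriv(h,b), deriv(b,f)
round 2: derive deriv(j,f) via R3 from deriv(j,b), deriv(b,f)
round 2: derive deriv(j,h) via R3 from deriv(j,b), deriv(b,h)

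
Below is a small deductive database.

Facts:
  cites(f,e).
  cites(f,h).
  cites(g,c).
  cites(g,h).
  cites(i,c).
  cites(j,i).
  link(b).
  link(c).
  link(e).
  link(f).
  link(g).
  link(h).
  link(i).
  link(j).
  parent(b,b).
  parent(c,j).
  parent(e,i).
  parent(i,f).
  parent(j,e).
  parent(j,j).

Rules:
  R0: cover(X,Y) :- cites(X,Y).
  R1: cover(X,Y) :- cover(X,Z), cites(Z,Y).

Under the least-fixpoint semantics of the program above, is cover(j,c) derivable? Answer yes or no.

yes

round 1: derive cover(f,e) via R0 from cites(f,e)
round 1: derive cover(f,h) via R0 from cites(f,h)
round 1: derive cover(g,c) via R0 from cites(g,c)
round 1: derive cover(g,h) via R0 from cites(g,h)
round 1: derive cover(i,c) via R0 from cites(i,c)
round 1: derive cover(j,i) via R0 from cites(j,i)
round 2: derive cover(j,c) via R1 from cover(j,i), cites(i,c)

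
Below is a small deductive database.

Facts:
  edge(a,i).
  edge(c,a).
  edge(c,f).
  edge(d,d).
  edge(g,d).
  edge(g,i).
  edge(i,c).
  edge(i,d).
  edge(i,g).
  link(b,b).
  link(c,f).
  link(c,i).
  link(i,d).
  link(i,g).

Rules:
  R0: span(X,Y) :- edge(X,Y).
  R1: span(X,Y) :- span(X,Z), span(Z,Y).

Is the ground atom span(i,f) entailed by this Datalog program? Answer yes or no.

yes

round 1: derive span(a,i) via R0 from edge(a,i)
round 1: derive span(c,a) via R0 from edge(c,a)
round 1: derive span(c,f) via R0 from edge(c,f)
round 1: derive span(d,d) via R0 from edge(d,d)
round 1: derive span(g,d) via R0 from edge(g,d)
round 1: derive span(g,i) via R0 from edge(g,i)
round 1: derive span(i,c) via R0 from edge(i,c)
round 1: derive span(i,d) via R0 from edge(i,d)
round 1: derive span(i,g) via R0 from edge(i,g)
round 2: derive span(a,c) via R1 from span(a,i), span(i,c)
round 2: derive span(a,d) via R1 from span(a,i), span(i,d)
round 2: derive span(a,g) via R1 from span(a,i), span(i,g)
round 2: derive span(c,i) via R1 from span(c,a), span(a,i)
round 2: derive span(g,c) via R1 from span(g,i), span(i,c)
round 2: derive span(g,g) via R1 from span(g,i), span(i,g)
round 2: derive span(i,a) via R1 from span(i,c), span(c,a)
round 2: derive span(i,f) via R1 from span(i,c), span(c,f)
round 2: derive span(i,i) via R1 from span(i,g), span(g,i)
round 3: derive span(a,a) via R1 from span(a,c), span(c,a)
round 3: derive span(a,f) via R1 from span(a,c), span(c,f)
round 3: derive span(c,c) via R1 from span(c,a), span(a,c)
round 3: derive span(c,d) via R1 from span(c,a), span(a,d)
round 3: derive span(c,g) via R1 from span(c,a), span(a,g)
round 3: derive span(g,a) via R1 from span(g,c), span(c,a)
round 3: derive span(g,f) via R1 from span(g,c), span(c,f)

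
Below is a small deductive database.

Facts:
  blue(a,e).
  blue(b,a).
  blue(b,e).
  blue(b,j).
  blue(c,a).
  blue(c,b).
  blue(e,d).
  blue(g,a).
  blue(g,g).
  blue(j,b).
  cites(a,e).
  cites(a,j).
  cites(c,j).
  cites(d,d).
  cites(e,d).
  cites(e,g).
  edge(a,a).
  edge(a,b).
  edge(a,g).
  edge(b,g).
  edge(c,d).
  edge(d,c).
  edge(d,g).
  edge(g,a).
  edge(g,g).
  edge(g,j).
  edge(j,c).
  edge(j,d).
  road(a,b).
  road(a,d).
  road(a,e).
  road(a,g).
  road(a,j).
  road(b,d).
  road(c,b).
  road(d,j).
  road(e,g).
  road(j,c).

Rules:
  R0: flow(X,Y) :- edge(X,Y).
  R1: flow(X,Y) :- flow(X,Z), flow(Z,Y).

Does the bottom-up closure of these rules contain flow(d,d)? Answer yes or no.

round 1: derive flow(a,a) via R0 from edge(a,a)
round 1: derive flow(a,b) via R0 from edge(a,b)
round 1: derive flow(a,g) via R0 from edge(a,g)
round 1: derive flow(b,g) via R0 from edge(b,g)
round 1: derive flow(c,d) via R0 from edge(c,d)
round 1: derive flow(d,c) via R0 from edge(d,c)
round 1: derive flow(d,g) via R0 from edge(d,g)
round 1: derive flow(g,a) via R0 from edge(g,a)
round 1: derive flow(g,g) via R0 from edge(g,g)
round 1: derive flow(g,j) via R0 from edge(g,j)
round 1: derive flow(j,c) via R0 from edge(j,c)
round 1: derive flow(j,d) via R0 from edge(j,d)
round 2: derive flow(a,j) via R1 from flow(a,g), flow(g,j)
round 2: derive flow(b,a) via R1 from flow(b,g), flow(g,a)
round 2: derive flow(b,j) via R1 from flow(b,g), flow(g,j)
round 2: derive flow(c,c) via R1 from flow(c,d), flow(d,c)
round 2: derive flow(c,g) via R1 from flow(c,d), flow(d,g)
round 2: derive flow(d,a) via R1 from flow(d,g), flow(g,a)
round 2: derive flow(d,d) via R1 from flow(d,c), flow(c,d)
round 2: derive flow(d,j) via R1 from flow(d,g), flow(g,j)
round 2: derive flow(g,b) via R1 from flow(g,a), flow(a,b)
round 2: derive flow(g,c) via R1 from flow(g,j), flow(j,c)
round 2: derive flow(g,d) via R1 from flow(g,j), flow(j,d)
round 2: derive flow(j,g) via R1 from flow(j,d), flow(d,g)
round 3: derive flow(a,c) via R1 from flow(a,g), flow(g,c)
round 3: derive flow(a,d) via R1 from flow(a,g), flow(g,d)
round 3: derive flow(b,b) via R1 from flow(b,a), flow(a,b)
round 3: derive flow(b,c) via R1 from flow(b,g), flow(g,c)
round 3: derive flow(b,d) via R1 from flow(b,g), flow(g,d)
round 3: derive flow(c,a) via R1 from flow(c,d), flow(d,a)
round 3: derive flow(c,b) via R1 from flow(c,g), flow(g,b)
round 3: derive flow(c,j) via R1 from flow(c,d), flow(d,j)
round 3: derive flow(d,b) via R1 from flow(d,a), flow(a,b)
round 3: derive flow(j,a) via R1 from flow(j,d), flow(d,a)
round 3: derive flow(j,b) via R1 from flow(j,g), flow(g,b)
round 3: derive flow(j,j) via R1 from flow(j,d), flow(d,j)

yes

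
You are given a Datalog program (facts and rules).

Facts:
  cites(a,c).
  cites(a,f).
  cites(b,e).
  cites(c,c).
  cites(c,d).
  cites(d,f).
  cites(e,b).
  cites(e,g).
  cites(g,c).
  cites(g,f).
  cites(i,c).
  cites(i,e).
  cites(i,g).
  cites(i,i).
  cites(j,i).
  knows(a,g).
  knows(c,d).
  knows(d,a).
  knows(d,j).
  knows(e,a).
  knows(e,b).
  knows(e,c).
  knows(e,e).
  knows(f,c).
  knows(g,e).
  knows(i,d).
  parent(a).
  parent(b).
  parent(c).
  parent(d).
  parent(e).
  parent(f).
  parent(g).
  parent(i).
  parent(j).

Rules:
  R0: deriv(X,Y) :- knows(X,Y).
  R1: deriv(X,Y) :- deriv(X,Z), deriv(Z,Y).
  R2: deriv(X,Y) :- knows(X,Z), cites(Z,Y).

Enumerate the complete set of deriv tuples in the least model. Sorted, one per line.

round 1: derive deriv(a,g) via R0 from knows(a,g)
round 1: derive deriv(c,d) via R0 from knows(c,d)
round 1: derive deriv(d,a) via R0 from knows(d,a)
round 1: derive deriv(d,j) via R0 from knows(d,j)
round 1: derive deriv(e,a) via R0 from knows(e,a)
round 1: derive deriv(e,b) via R0 from knows(e,b)
round 1: derive deriv(e,c) via R0 from knows(e,c)
round 1: derive deriv(e,e) via R0 from knows(e,e)
round 1: derive deriv(f,c) via R0 from knows(f,c)
round 1: derive deriv(g,e) via R0 from knows(g,e)
round 1: derive deriv(i,d) via R0 from knows(i,d)
round 1: derive deriv(a,c) via R2 from knows(a,g), cites(g,c)
round 1: derive deriv(a,f) via R2 from knows(a,g), cites(g,f)
round 1: derive deriv(c,f) via R2 from knows(c,d), cites(d,f)
round 1: derive deriv(d,c) via R2 from knows(d,a), cites(a,c)
round 1: derive deriv(d,f) via R2 from knows(d,a), cites(a,f)
round 1: derive deriv(d,i) via R2 from knows(d,j), cites(j,i)
round 1: derive deriv(e,d) via R2 from knows(e,c), cites(c,d)
round 1: derive deriv(e,f) via R2 from knows(e,a), cites(a,f)
round 1: derive deriv(e,g) via R2 from knows(e,e), cites(e,g)
round 1: derive deriv(f,d) via R2 from knows(f,c), cites(c,d)
round 1: derive deriv(g,b) via R2 from knows(g,e), cites(e,b)
round 1: derive deriv(g,g) via R2 from knows(g,e), cites(e,g)
round 1: derive deriv(i,f) via R2 from knows(i,d), cites(d,f)
round 2: derive deriv(a,b) via R1 from deriv(a,g), deriv(g,b)
round 2: derive deriv(a,d) via R1 from deriv(a,c), deriv(c,d)
round 2: derive deriv(a,e) via R1 from deriv(a,g), deriv(g,e)
round 2: derive deriv(c,a) via R1 from deriv(c,d), deriv(d,a)
round 2: derive deriv(c,c) via R1 from deriv(c,d), deriv(d,c)
round 2: derive deriv(c,i) via R1 from deriv(c,d), deriv(d,i)
round 2: derive deriv(c,j) via R1 from deriv(c,d), deriv(d,j)
round 2: derive deriv(d,d) via R1 from deriv(d,c), deriv(c,d)
round 2: derive deriv(d,g) via R1 from deriv(d,a), deriv(a,g)
round 2: derive deriv(e,i) via R1 from deriv(e,d), deriv(d,i)
round 2: derive deriv(e,j) via R1 from deriv(e,d), deriv(d,j)
round 2: derive deriv(f,a) via R1 from deriv(f,d), deriv(d,a)
round 2: derive deriv(f,f) via R1 from deriv(f,c), deriv(c,f)
round 2: derive deriv(f,i) via R1 from deriv(f,d), deriv(d,i)
round 2: derive deriv(f,j) via R1 from deriv(f,d), deriv(d,j)
round 2: derive deriv(g,a) via R1 from deriv(g,e), deriv(e,a)
round 2: derive deriv(g,c) via R1 from deriv(g,e), deriv(e,c)
round 2: derive deriv(g,d) via R1 from deriv(g,e), deriv(e,d)
round 2: derive deriv(g,f) via R1 from deriv(g,e), deriv(e,f)
round 2: derive deriv(i,a) via R1 from deriv(i,d), deriv(d,a)
round 2: derive deriv(i,c) via R1 from deriv(i,d), deriv(d,c)
round 2: derive deriv(i,i) via R1 from deriv(i,d), deriv(d,i)
round 2: derive deriv(i,j) via R1 from deriv(i,d), deriv(d,j)
round 3: derive deriv(a,a) via R1 from deriv(a,c), deriv(c,a)
round 3: derive deriv(a,i) via R1 from deriv(a,c), deriv(c,i)
round 3: derive deriv(a,j) via R1 from deriv(a,c), deriv(c,j)
round 3: derive deriv(c,b) via R1 from deriv(c,a), deriv(a,b)
round 3: derive deriv(c,e) via R1 from deriv(c,a), deriv(a,e)
round 3: derive deriv(c,g) via R1 from deriv(c,a), deriv(a,g)
round 3: derive deriv(d,b) via R1 from deriv(d,a), deriv(a,b)
round 3: derive deriv(d,e) via R1 from deriv(d,a), deriv(a,e)
round 3: derive deriv(f,b) via R1 from deriv(f,a), deriv(a,b)
round 3: derive deriv(f,e) via R1 from deriv(f,a), deriv(a,e)
round 3: derive deriv(f,g) via R1 from deriv(f,a), deriv(a,g)
round 3: derive deriv(g,i) via R1 from deriv(g,c), deriv(c,i)
round 3: derive deriv(g,j) via R1 from deriv(g,c), deriv(c,j)
round 3: derive deriv(i,b) via R1 from deriv(i,a), deriv(a,b)
round 3: derive deriv(i,e) via R1 from deriv(i,a), deriv(a,e)
round 3: derive deriv(i,g) via R1 from deriv(i,a), deriv(a,g)

deriv(a,a)
deriv(a,b)
deriv(a,c)
deriv(a,d)
deriv(a,e)
deriv(a,f)
deriv(a,g)
deriv(a,i)
deriv(a,j)
deriv(c,a)
deriv(c,b)
deriv(c,c)
deriv(c,d)
deriv(c,e)
deriv(c,f)
deriv(c,g)
deriv(c,i)
deriv(c,j)
deriv(d,a)
deriv(d,b)
deriv(d,c)
deriv(d,d)
deriv(d,e)
deriv(d,f)
deriv(d,g)
deriv(d,i)
deriv(d,j)
deriv(e,a)
deriv(e,b)
deriv(e,c)
deriv(e,d)
deriv(e,e)
deriv(e,f)
deriv(e,g)
deriv(e,i)
deriv(e,j)
deriv(f,a)
deriv(f,b)
deriv(f,c)
deriv(f,d)
deriv(f,e)
deriv(f,f)
deriv(f,g)
deriv(f,i)
deriv(f,j)
deriv(g,a)
deriv(g,b)
deriv(g,c)
deriv(g,d)
deriv(g,e)
deriv(g,f)
deriv(g,g)
deriv(g,i)
deriv(g,j)
deriv(i,a)
deriv(i,b)
deriv(i,c)
deriv(i,d)
deriv(i,e)
deriv(i,f)
deriv(i,g)
deriv(i,i)
deriv(i,j)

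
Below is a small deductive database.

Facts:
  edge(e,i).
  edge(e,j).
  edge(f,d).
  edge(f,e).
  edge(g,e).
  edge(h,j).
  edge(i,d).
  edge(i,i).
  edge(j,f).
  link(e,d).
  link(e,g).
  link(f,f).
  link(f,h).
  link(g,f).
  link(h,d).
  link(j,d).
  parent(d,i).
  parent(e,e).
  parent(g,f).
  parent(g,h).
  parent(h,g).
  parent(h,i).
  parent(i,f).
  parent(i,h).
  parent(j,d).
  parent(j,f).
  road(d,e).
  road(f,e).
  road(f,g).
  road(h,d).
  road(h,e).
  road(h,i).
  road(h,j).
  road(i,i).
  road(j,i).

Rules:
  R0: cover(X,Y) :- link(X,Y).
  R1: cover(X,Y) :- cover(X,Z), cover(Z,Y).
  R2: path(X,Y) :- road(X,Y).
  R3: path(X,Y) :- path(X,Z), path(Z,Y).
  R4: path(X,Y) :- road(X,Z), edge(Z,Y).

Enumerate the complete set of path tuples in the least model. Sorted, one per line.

round 1: derive path(d,e) via R2 from road(d,e)
round 1: derive path(f,e) via R2 from road(f,e)
round 1: derive path(f,g) via R2 from road(f,g)
round 1: derive path(h,d) via R2 from road(h,d)
round 1: derive path(h,e) via R2 from road(h,e)
round 1: derive path(h,i) via R2 from road(h,i)
round 1: derive path(h,j) via R2 from road(h,j)
round 1: derive path(i,i) via R2 from road(i,i)
round 1: derive path(j,i) via R2 from road(j,i)
round 1: derive path(d,i) via R4 from road(d,e), edge(e,i)
round 1: derive path(d,j) via R4 from road(d,e), edge(e,j)
round 1: derive path(f,i) via R4 from road(f,e), edge(e,i)
round 1: derive path(f,j) via R4 from road(f,e), edge(e,j)
round 1: derive path(h,f) via R4 from road(h,j), edge(j,f)
round 1: derive path(i,d) via R4 from road(i,i), edge(i,d)
round 1: derive path(j,d) via R4 from road(j,i), edge(i,d)
round 2: derive path(d,d) via R3 from path(d,i), path(i,d)
round 2: derive path(f,d) via R3 from path(f,i), path(i,d)
round 2: derive path(h,g) via R3 from path(h,f), path(f,g)
round 2: derive path(i,e) via R3 from path(i,d), path(d,e)
round 2: derive path(i,j) via R3 from path(i,d), path(d,j)
round 2: derive path(j,e) via R3 from path(j,d), path(d,e)
round 2: derive path(j,j) via R3 from path(j,d), path(d,j)

path(d,d)
path(d,e)
path(d,i)
path(d,j)
path(f,d)
path(f,e)
path(f,g)
path(f,i)
path(f,j)
path(h,d)
path(h,e)
path(h,f)
path(h,g)
path(h,i)
path(h,j)
path(i,d)
path(i,e)
path(i,i)
path(i,j)
path(j,d)
path(j,e)
path(j,i)
path(j,j)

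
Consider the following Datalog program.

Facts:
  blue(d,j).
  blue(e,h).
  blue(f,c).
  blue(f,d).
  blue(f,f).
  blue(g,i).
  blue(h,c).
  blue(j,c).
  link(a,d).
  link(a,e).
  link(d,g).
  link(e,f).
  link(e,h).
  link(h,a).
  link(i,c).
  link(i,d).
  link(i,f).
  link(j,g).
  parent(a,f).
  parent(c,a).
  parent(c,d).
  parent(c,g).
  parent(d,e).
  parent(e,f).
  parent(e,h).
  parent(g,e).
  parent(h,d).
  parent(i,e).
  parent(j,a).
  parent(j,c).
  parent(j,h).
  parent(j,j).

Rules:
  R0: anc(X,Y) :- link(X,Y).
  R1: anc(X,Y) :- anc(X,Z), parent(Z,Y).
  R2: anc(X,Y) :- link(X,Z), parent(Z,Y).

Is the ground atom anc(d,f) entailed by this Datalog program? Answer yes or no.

round 1: derive anc(a,d) via R0 from link(a,d)
round 1: derive anc(a,e) via R0 from link(a,e)
round 1: derive anc(d,g) via R0 from link(d,g)
round 1: derive anc(e,f) via R0 from link(e,f)
round 1: derive anc(e,h) via R0 from link(e,h)
round 1: derive anc(h,a) via R0 from link(h,a)
round 1: derive anc(i,c) via R0 from link(i,c)
round 1: derive anc(i,d) via R0 from link(i,d)
round 1: derive anc(i,f) via R0 from link(i,f)
round 1: derive anc(j,g) via R0 from link(j,g)
round 1: derive anc(a,f) via R2 from link(a,e), parent(e,f)
round 1: derive anc(a,h) via R2 from link(a,e), parent(e,h)
round 1: derive anc(d,e) via R2 from link(d,g), parent(g,e)
round 1: derive anc(e,d) via R2 from link(e,h), parent(h,d)
round 1: derive anc(h,f) via R2 from link(h,a), parent(a,f)
round 1: derive anc(i,a) via R2 from link(i,c), parent(c,a)
round 1: derive anc(i,e) via R2 from link(i,d), parent(d,e)
round 1: derive anc(i,g) via R2 from link(i,c), parent(c,g)
round 1: derive anc(j,e) via R2 from link(j,g), parent(g,e)
round 2: derive anc(d,f) via R1 from anc(d,e), parent(e,f)
round 2: derive anc(d,h) via R1 from anc(d,e), parent(e,h)
round 2: derive anc(e,e) via R1 from anc(e,d), parent(d,e)
round 2: derive anc(i,h) via R1 from anc(i,e), parent(e,h)
round 2: derive anc(j,f) via R1 from anc(j,e), parent(e,f)
round 2: derive anc(j,h) via R1 from anc(j,e), parent(e,h)
round 3: derive anc(d,d) via R1 from anc(d,h), parent(h,d)
round 3: derive anc(j,d) via R1 from anc(j,h), parent(h,d)

yes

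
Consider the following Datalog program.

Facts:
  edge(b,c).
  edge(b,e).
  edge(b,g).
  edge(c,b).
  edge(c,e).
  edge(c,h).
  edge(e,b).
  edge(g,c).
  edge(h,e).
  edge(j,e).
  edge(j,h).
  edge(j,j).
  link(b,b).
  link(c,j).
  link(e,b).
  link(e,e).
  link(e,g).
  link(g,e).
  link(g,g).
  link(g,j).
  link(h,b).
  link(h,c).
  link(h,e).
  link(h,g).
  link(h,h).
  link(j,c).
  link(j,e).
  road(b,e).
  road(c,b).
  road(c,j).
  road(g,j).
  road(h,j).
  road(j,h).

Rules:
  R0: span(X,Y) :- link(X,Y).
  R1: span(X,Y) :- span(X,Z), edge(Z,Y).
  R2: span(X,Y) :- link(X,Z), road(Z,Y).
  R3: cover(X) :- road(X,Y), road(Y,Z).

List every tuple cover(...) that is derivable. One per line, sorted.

round 1: derive cover(c) via R3 from road(c,b), road(b,e)
round 1: derive cover(g) via R3 from road(g,j), road(j,h)
round 1: derive cover(h) via R3 from road(h,j), road(j,h)
round 1: derive cover(j) via R3 from road(j,h), road(h,j)

cover(c)
cover(g)
cover(h)
cover(j)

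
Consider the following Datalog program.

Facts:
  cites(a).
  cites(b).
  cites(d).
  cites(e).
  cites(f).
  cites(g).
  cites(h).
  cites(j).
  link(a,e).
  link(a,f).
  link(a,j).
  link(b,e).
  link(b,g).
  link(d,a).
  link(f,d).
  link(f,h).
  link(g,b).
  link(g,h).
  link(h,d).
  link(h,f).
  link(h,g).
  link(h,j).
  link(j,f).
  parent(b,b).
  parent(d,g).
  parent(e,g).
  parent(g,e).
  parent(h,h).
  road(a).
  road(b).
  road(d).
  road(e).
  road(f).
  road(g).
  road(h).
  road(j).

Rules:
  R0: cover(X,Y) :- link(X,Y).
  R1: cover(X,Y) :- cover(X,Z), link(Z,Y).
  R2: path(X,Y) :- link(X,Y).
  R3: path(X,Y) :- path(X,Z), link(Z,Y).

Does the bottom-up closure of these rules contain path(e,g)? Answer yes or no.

round 1: derive path(a,e) via R2 from link(a,e)
round 1: derive path(a,f) via R2 from link(a,f)
round 1: derive path(a,j) via R2 from link(a,j)
round 1: derive path(b,e) via R2 from link(b,e)
round 1: derive path(b,g) via R2 from link(b,g)
round 1: derive path(d,a) via R2 from link(d,a)
round 1: derive path(f,d) via R2 from link(f,d)
round 1: derive path(f,h) via R2 from link(f,h)
round 1: derive path(g,b) via R2 from link(g,b)
round 1: derive path(g,h) via R2 from link(g,h)
round 1: derive path(h,d) via R2 from link(h,d)
round 1: derive path(h,f) via R2 from link(h,f)
round 1: derive path(h,g) via R2 from link(h,g)
round 1: derive path(h,j) via R2 from link(h,j)
round 1: derive path(j,f) via R2 from link(j,f)
round 2: derive path(a,d) via R3 from path(a,f), link(f,d)
round 2: derive path(a,h) via R3 from path(a,f), link(f,h)
round 2: derive path(b,b) via R3 from path(b,g), link(g,b)
round 2: derive path(b,h) via R3 from path(b,g), link(g,h)
round 2: derive path(d,e) via R3 from path(d,a), link(a,e)
round 2: derive path(d,f) via R3 from path(d,a), link(a,f)
round 2: derive path(d,j) via R3 from path(d,a), link(a,j)
round 2: derive path(f,a) via R3 from path(f,d), link(d,a)
round 2: derive path(f,f) via R3 from path(f,h), link(h,f)
round 2: derive path(f,g) via R3 from path(f,h), link(h,g)
round 2: derive path(f,j) via R3 from path(f,h), link(h,j)
round 2: derive path(g,d) via R3 from path(g,h), link(h,d)
round 2: derive path(g,e) via R3 from path(g,b), link(b,e)
round 2: derive path(g,f) via R3 from path(g,h), link(h,f)
round 2: derive path(g,g) via R3 from path(g,b), link(b,g)
round 2: derive path(g,j) via R3 from path(g,h), link(h,j)
round 2: derive path(h,a) via R3 from path(h,d), link(d,a)
round 2: derive path(h,b) via R3 from path(h,g), link(g,b)
round 2: derive path(h,h) via R3 from path(h,f), link(f,h)
round 2: derive path(j,d) via R3 from path(j,f), link(f,d)
round 2: derive path(j,h) via R3 from path(j,f), link(f,h)
round 3: derive path(a,a) via R3 from path(a,d), link(d,a)
round 3: derive path(a,g) via R3 from path(a,h), link(h,g)
round 3: derive path(b,d) via R3 from path(b,h), link(h,d)
round 3: derive path(b,f) via R3 from path(b,h), link(h,f)
round 3: derive path(b,j) via R3 from path(b,h), link(h,j)
round 3: derive path(d,d) via R3 from path(d,f), link(f,d)
round 3: derive path(d,h) via R3 from path(d,f), link(f,h)
round 3: derive path(f,b) via R3 from path(f,g), link(g,b)
round 3: derive path(f,e) via R3 from path(f,a), link(a,e)
round 3: derive path(g,a) via R3 from path(g,d), link(d,a)
round 3: derive path(h,e) via R3 from path(h,a), link(a,e)
round 3: derive path(j,a) via R3 from path(j,d), link(d,a)
round 3: derive path(j,g) via R3 from path(j,h), link(h,g)
round 3: derive path(j,j) via R3 from path(j,h), link(h,j)
round 4: derive path(a,b) via R3 from path(a,g), link(g,b)
round 4: derive path(b,a) via R3 from path(b,d), link(d,a)
round 4: derive path(d,g) via R3 from path(d,h), link(h,g)
round 4: derive path(j,b) via R3 from path(j,g), link(g,b)
round 4: derive path(j,e) via R3 from path(j,a), link(a,e)
round 5: derive path(d,b) via R3 from path(d,g), link(g,b)

no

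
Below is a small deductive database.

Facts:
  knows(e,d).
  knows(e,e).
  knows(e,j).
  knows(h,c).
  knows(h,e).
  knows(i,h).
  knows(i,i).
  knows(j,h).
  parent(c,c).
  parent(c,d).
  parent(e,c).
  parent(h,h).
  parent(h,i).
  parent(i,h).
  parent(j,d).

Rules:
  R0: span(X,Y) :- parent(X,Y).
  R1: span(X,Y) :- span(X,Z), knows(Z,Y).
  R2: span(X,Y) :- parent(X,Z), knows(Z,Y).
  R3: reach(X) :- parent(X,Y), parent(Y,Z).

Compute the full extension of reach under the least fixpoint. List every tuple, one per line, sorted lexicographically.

round 1: derive reach(c) via R3 from parent(c,c), parent(c,c)
round 1: derive reach(e) via R3 from parent(e,c), parent(c,c)
round 1: derive reach(h) via R3 from parent(h,h), parent(h,h)
round 1: derive reach(i) via R3 from parent(i,h), parent(h,h)

reach(c)
reach(e)
reach(h)
reach(i)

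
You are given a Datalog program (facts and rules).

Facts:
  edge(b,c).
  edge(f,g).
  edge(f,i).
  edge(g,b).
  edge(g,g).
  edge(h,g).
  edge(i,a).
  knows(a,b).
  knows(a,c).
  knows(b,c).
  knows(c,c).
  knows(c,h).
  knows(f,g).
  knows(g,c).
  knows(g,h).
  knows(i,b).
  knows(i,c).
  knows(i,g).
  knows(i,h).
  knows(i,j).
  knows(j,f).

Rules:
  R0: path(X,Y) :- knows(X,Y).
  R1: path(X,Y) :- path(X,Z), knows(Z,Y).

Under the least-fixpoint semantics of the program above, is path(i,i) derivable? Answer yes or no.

round 1: derive path(a,b) via R0 from knows(a,b)
round 1: derive path(a,c) via R0 from knows(a,c)
round 1: derive path(b,c) via R0 from knows(b,c)
round 1: derive path(c,c) via R0 from knows(c,c)
round 1: derive path(c,h) via R0 from knows(c,h)
round 1: derive path(f,g) via R0 from knows(f,g)
round 1: derive path(g,c) via R0 from knows(g,c)
round 1: derive path(g,h) via R0 from knows(g,h)
round 1: derive path(i,b) via R0 from knows(i,b)
round 1: derive path(i,c) via R0 from knows(i,c)
round 1: derive path(i,g) via R0 from knows(i,g)
round 1: derive path(i,h) via R0 from knows(i,h)
round 1: derive path(i,j) via R0 from knows(i,j)
round 1: derive path(j,f) via R0 from knows(j,f)
round 2: derive path(a,h) via R1 from path(a,c), knows(c,h)
round 2: derive path(b,h) via R1 from path(b,c), knows(c,h)
round 2: derive path(f,c) via R1 from path(f,g), knows(g,c)
round 2: derive path(f,h) via R1 from path(f,g), knows(g,h)
round 2: derive path(i,f) via R1 from path(i,j), knows(j,f)
round 2: derive path(j,g) via R1 from path(j,f), knows(f,g)
round 3: derive path(j,c) via R1 from path(j,g), knows(g,c)
round 3: derive path(j,h) via R1 from path(j,g), knows(g,h)

no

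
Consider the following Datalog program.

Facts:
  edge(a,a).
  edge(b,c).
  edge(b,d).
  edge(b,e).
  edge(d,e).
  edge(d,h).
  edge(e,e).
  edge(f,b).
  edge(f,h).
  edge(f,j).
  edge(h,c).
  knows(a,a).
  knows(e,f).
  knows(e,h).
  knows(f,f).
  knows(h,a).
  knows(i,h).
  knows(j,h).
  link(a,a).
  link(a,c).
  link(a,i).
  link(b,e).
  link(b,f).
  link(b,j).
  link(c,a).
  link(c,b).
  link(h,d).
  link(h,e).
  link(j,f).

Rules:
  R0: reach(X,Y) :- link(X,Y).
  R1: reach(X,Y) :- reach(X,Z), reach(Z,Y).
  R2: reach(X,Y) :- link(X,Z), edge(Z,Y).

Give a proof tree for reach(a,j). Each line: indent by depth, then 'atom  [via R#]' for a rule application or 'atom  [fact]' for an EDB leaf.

round 1: derive reach(a,a) via R0 from link(a,a)
round 1: derive reach(a,c) via R0 from link(a,c)
round 1: derive reach(a,i) via R0 from link(a,i)
round 1: derive reach(b,e) via R0 from link(b,e)
round 1: derive reach(b,f) via R0 from link(b,f)
round 1: derive reach(b,j) via R0 from link(b,j)
round 1: derive reach(c,a) via R0 from link(c,a)
round 1: derive reach(c,b) via R0 from link(c,b)
round 1: derive reach(h,d) via R0 from link(h,d)
round 1: derive reach(h,e) via R0 from link(h,e)
round 1: derive reach(j,f) via R0 from link(j,f)
round 1: derive reach(b,b) via R2 from link(b,f), edge(f,b)
round 1: derive reach(b,h) via R2 from link(b,f), edge(f,h)
round 1: derive reach(c,c) via R2 from link(c,b), edge(b,c)
round 1: derive reach(c,d) via R2 from link(c,b), edge(b,d)
round 1: derive reach(c,e) via R2 from link(c,b), edge(b,e)
round 1: derive reach(h,h) via R2 from link(h,d), edge(d,h)
round 1: derive reach(j,b) via R2 from link(j,f), edge(f,b)
round 1: derive reach(j,h) via R2 from link(j,f), edge(f,h)
round 1: derive reach(j,j) via R2 from link(j,f), edge(f,j)
round 2: derive reach(a,b) via R1 from reach(a,c), reach(c,b)
round 2: derive reach(a,d) via R1 from reach(a,c), reach(c,d)
round 2: derive reach(a,e) via R1 from reach(a,c), reach(c,e)
round 2: derive reach(b,d) via R1 from reach(b,h), reach(h,d)
round 2: derive reach(c,f) via R1 from reach(c,b), reach(b,f)
round 2: derive reach(c,h) via R1 from reach(c,b), reach(b,h)
round 2: derive reach(c,i) via R1 from reach(c,a), reach(a,i)
round 2: derive reach(c,j) via R1 from reach(c,b), reach(b,j)
round 2: derive reach(j,d) via R1 from reach(j,h), reach(h,d)
round 2: derive reach(j,e) via R1 from reach(j,b), reach(b,e)
round 3: derive reach(a,f) via R1 from reach(a,b), reach(b,f)
round 3: derive reach(a,h) via R1 from reach(a,b), reach(b,h)
round 3: derive reach(a,j) via R1 from reach(a,b), reach(b,j)

reach(a,j)  [via R1]
  reach(a,b)  [via R1]
    reach(a,c)  [via R0]
      link(a,c)  [fact]
    reach(c,b)  [via R0]
      link(c,b)  [fact]
  reach(b,j)  [via R0]
    link(b,j)  [fact]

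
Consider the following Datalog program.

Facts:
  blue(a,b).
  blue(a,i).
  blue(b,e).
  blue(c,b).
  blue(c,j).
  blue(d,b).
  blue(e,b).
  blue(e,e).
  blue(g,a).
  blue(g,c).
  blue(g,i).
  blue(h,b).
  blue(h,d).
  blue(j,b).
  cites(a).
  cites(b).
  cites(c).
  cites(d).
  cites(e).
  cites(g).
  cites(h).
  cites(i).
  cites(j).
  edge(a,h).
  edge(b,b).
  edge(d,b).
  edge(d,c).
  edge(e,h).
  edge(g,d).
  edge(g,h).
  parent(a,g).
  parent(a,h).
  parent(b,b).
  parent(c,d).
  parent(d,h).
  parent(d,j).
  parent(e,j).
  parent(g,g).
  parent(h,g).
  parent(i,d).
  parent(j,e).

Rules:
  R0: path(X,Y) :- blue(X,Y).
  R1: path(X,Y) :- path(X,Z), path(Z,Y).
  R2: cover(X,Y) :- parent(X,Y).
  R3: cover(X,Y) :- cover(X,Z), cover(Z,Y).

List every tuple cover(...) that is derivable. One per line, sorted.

cover(a,g)
cover(a,h)
cover(b,b)
cover(c,d)
cover(c,e)
cover(c,g)
cover(c,h)
cover(c,j)
cover(d,e)
cover(d,g)
cover(d,h)
cover(d,j)
cover(e,e)
cover(e,j)
cover(g,g)
cover(h,g)
cover(i,d)
cover(i,e)
cover(i,g)
cover(i,h)
cover(i,j)
cover(j,e)
cover(j,j)

round 1: derive cover(a,g) via R2 from parent(a,g)
round 1: derive cover(a,h) via R2 from parent(a,h)
round 1: derive cover(b,b) via R2 from parent(b,b)
round 1: derive cover(c,d) via R2 from parent(c,d)
round 1: derive cover(d,h) via R2 from parent(d,h)
round 1: derive cover(d,j) via R2 from parent(d,j)
round 1: derive cover(e,j) via R2 from parent(e,j)
round 1: derive cover(g,g) via R2 from parent(g,g)
round 1: derive cover(h,g) via R2 from parent(h,g)
round 1: derive cover(i,d) via R2 from parent(i,d)
round 1: derive cover(j,e) via R2 from parent(j,e)
round 2: derive cover(c,h) via R3 from cover(c,d), cover(d,h)
round 2: derive cover(c,j) via R3 from cover(c,d), cover(d,j)
round 2: derive cover(d,e) via R3 from cover(d,j), cover(j,e)
round 2: derive cover(d,g) via R3 from cover(d,h), cover(h,g)
round 2: derive cover(e,e) via R3 from cover(e,j), cover(j,e)
round 2: derive cover(i,h) via R3 from cover(i,d), cover(d,h)
round 2: derive cover(i,j) via R3 from cover(i,d), cover(d,j)
round 2: derive cover(j,j) via R3 from cover(j,e), cover(e,j)
round 3: derive cover(c,e) via R3 from cover(c,d), cover(d,e)
round 3: derive cover(c,g) via R3 from cover(c,d), cover(d,g)
round 3: derive cover(i,e) via R3 from cover(i,d), cover(d,e)
round 3: derive cover(i,g) via R3 from cover(i,d), cover(d,g)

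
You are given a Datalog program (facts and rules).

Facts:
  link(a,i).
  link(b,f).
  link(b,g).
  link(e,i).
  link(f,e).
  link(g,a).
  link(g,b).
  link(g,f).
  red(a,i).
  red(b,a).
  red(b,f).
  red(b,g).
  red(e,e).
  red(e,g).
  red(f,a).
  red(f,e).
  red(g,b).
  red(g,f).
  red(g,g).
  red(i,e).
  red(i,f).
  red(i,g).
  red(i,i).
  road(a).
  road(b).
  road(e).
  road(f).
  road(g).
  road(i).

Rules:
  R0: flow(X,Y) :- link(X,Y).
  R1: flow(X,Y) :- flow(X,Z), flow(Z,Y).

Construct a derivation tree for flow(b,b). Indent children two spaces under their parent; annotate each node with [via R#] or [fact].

round 1: derive flow(a,i) via R0 from link(a,i)
round 1: derive flow(b,f) via R0 from link(b,f)
round 1: derive flow(b,g) via R0 from link(b,g)
round 1: derive flow(e,i) via R0 from link(e,i)
round 1: derive flow(f,e) via R0 from link(f,e)
round 1: derive flow(g,a) via R0 from link(g,a)
round 1: derive flow(g,b) via R0 from link(g,b)
round 1: derive flow(g,f) via R0 from link(g,f)
round 2: derive flow(b,a) via R1 from flow(b,g), flow(g,a)
round 2: derive flow(b,b) via R1 from flow(b,g), flow(g,b)
round 2: derive flow(b,e) via R1 from flow(b,f), flow(f,e)
round 2: derive flow(f,i) via R1 from flow(f,e), flow(e,i)
round 2: derive flow(g,e) via R1 from flow(g,f), flow(f,e)
round 2: derive flow(g,g) via R1 from flow(g,b), flow(b,g)
round 2: derive flow(g,i) via R1 from flow(g,a), flow(a,i)
round 3: derive flow(b,i) via R1 from flow(b,a), flow(a,i)

flow(b,b)  [via R1]
  flow(b,g)  [via R0]
    link(b,g)  [fact]
  flow(g,b)  [via R0]
    link(g,b)  [fact]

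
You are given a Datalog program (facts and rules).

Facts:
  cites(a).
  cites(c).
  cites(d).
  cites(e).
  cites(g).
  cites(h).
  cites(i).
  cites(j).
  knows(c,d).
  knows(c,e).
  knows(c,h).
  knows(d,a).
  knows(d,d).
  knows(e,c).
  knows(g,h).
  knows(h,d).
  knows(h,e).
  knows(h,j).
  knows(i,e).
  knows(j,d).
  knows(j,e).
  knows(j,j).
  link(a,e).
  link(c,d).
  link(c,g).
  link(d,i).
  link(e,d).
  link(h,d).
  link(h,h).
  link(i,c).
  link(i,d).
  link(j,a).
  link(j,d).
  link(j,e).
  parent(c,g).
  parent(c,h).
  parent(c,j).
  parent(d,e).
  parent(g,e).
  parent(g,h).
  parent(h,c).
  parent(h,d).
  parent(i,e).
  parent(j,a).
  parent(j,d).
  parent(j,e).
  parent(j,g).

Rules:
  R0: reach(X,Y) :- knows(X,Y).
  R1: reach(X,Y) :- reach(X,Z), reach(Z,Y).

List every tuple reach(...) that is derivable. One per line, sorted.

reach(c,a)
reach(c,c)
reach(c,d)
reach(c,e)
reach(c,h)
reach(c,j)
reach(d,a)
reach(d,d)
reach(e,a)
reach(e,c)
reach(e,d)
reach(e,e)
reach(e,h)
reach(e,j)
reach(g,a)
reach(g,c)
reach(g,d)
reach(g,e)
reach(g,h)
reach(g,j)
reach(h,a)
reach(h,c)
reach(h,d)
reach(h,e)
reach(h,h)
reach(h,j)
reach(i,a)
reach(i,c)
reach(i,d)
reach(i,e)
reach(i,h)
reach(i,j)
reach(j,a)
reach(j,c)
reach(j,d)
reach(j,e)
reach(j,h)
reach(j,j)

round 1: derive reach(c,d) via R0 from knows(c,d)
round 1: derive reach(c,e) via R0 from knows(c,e)
round 1: derive reach(c,h) via R0 from knows(c,h)
round 1: derive reach(d,a) via R0 from knows(d,a)
round 1: derive reach(d,d) via R0 from knows(d,d)
round 1: derive reach(e,c) via R0 from knows(e,c)
round 1: derive reach(g,h) via R0 from knows(g,h)
round 1: derive reach(h,d) via R0 from knows(h,d)
round 1: derive reach(h,e) via R0 from knows(h,e)
round 1: derive reach(h,j) via R0 from knows(h,j)
round 1: derive reach(i,e) via R0 from knows(i,e)
round 1: derive reach(j,d) via R0 from knows(j,d)
round 1: derive reach(j,e) via R0 from knows(j,e)
round 1: derive reach(j,j) via R0 from knows(j,j)
round 2: derive reach(c,a) via R1 from reach(c,d), reach(d,a)
round 2: derive reach(c,c) via R1 from reach(c,e), reach(e,c)
round 2: derive reach(c,j) via R1 from reach(c,h), reach(h,j)
round 2: derive reach(e,d) via R1 from reach(e,c), reach(c,d)
round 2: derive reach(e,e) via R1 from reach(e,c), reach(c,e)
round 2: derive reach(e,h) via R1 from reach(e,c), reach(c,h)
round 2: derive reach(g,d) via R1 from reach(g,h), reach(h,d)
round 2: derive reach(g,e) via R1 from reach(g,h), reach(h,e)
round 2: derive reach(g,j) via R1 from reach(g,h), reach(h,j)
round 2: derive reach(h,a) via R1 from reach(h,d), reach(d,a)
round 2: derive reach(h,c) via R1 from reach(h,e), reach(e,c)
round 2: derive reach(i,c) via R1 from reach(i,e), reach(e,c)
round 2: derive reach(j,a) via R1 from reach(j,d), reach(d,a)
round 2: derive reach(j,c) via R1 from reach(j,e), reach(e,c)
round 3: derive reach(e,a) via R1 from reach(e,c), reach(c,a)
round 3: derive reach(e,j) via R1 from reach(e,c), reach(c,j)
round 3: derive reach(g,a) via R1 from reach(g,d), reach(d,a)
round 3: derive reach(g,c) via R1 from reach(g,e), reach(e,c)
round 3: derive reach(h,h) via R1 from reach(h,c), reach(c,h)
round 3: derive reach(i,a) via R1 from reach(i,c), reach(c,a)
round 3: derive reach(i,d) via R1 from reach(i,c), reach(c,d)
round 3: derive reach(i,h) via R1 from reach(i,c), reach(c,h)
round 3: derive reach(i,j) via R1 from reach(i,c), reach(c,j)
round 3: derive reach(j,h) via R1 from reach(j,c), reach(c,h)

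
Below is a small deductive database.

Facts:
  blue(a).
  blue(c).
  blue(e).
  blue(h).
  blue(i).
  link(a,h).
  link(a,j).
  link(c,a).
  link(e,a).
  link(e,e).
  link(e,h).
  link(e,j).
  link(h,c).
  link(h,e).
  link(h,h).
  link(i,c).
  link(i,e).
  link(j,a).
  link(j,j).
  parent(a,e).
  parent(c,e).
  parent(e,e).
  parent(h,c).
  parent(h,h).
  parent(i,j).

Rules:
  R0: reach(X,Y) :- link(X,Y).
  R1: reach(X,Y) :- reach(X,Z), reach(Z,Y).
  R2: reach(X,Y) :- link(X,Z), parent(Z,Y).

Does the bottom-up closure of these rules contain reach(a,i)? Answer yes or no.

round 1: derive reach(a,h) via R0 from link(a,h)
round 1: derive reach(a,j) via R0 from link(a,j)
round 1: derive reach(c,a) via R0 from link(c,a)
round 1: derive reach(e,a) via R0 from link(e,a)
round 1: derive reach(e,e) via R0 from link(e,e)
round 1: derive reach(e,h) via R0 from link(e,h)
round 1: derive reach(e,j) via R0 from link(e,j)
round 1: derive reach(h,c) via R0 from link(h,c)
round 1: derive reach(h,e) via R0 from link(h,e)
round 1: derive reach(h,h) via R0 from link(h,h)
round 1: derive reach(i,c) via R0 from link(i,c)
round 1: derive reach(i,e) via R0 from link(i,e)
round 1: derive reach(j,a) via R0 from link(j,a)
round 1: derive reach(j,j) via R0 from link(j,j)
round 1: derive reach(a,c) via R2 from link(a,h), parent(h,c)
round 1: derive reach(c,e) via R2 from link(c,a), parent(a,e)
round 1: derive reach(e,c) via R2 from link(e,h), parent(h,c)
round 1: derive reach(j,e) via R2 from link(j,a), parent(a,e)
round 2: derive reach(a,a) via R1 from reach(a,c), reach(c,a)
round 2: derive reach(a,e) via R1 from reach(a,c), reach(c,e)
round 2: derive reach(c,c) via R1 from reach(c,a), reach(a,c)
round 2: derive reach(c,h) via R1 from reach(c,a), reach(a,h)
round 2: derive reach(c,j) via R1 from reach(c,a), reach(a,j)
round 2: derive reach(h,a) via R1 from reach(h,c), reach(c,a)
round 2: derive reach(h,j) via R1 from reach(h,e), reach(e,j)
round 2: derive reach(i,a) via R1 from reach(i,c), reach(c,a)
round 2: derive reach(i,h) via R1 from reach(i,e), reach(e,h)
round 2: derive reach(i,j) via R1 from reach(i,e), reach(e,j)
round 2: derive reach(j,c) via R1 from reach(j,a), reach(a,c)
round 2: derive reach(j,h) via R1 from reach(j,a), reach(a,h)

no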